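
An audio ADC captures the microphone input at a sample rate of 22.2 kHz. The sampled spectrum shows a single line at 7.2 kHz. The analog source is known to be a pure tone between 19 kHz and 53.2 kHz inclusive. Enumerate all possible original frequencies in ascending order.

29.4 kHz, 37.2 kHz, 51.6 kHz

Frequencies that alias to 7.2 kHz are k·fs ± 7.2 kHz for integer k ≥ 0.
k=0: 7.2 kHz.
k=1: 15 kHz, 29.4 kHz.
k=2: 37.2 kHz, 51.6 kHz.
k=3: 59.4 kHz, 73.8 kHz.
Within [19 kHz, 53.2 kHz]: 29.4 kHz, 37.2 kHz, 51.6 kHz.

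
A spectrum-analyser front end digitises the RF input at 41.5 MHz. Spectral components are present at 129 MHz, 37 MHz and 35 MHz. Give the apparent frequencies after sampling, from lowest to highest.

fs/2 = 20.75 MHz.
129 MHz mod fs = 4.5 MHz.
4.5 MHz ≤ fs/2 = 20.75 MHz, appears at 4.5 MHz.
37 MHz > fs/2 = 20.75 MHz, folds to fs − 37 MHz = 4.5 MHz.
35 MHz > fs/2 = 20.75 MHz, folds to fs − 35 MHz = 6.5 MHz.
Distinct values: {4.5 MHz, 6.5 MHz}.

4.5 MHz, 6.5 MHz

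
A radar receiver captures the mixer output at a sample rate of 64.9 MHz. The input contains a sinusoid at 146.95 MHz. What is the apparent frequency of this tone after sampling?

17.15 MHz

146.95 MHz mod fs = 17.15 MHz.
17.15 MHz ≤ fs/2 = 32.45 MHz, appears at 17.15 MHz.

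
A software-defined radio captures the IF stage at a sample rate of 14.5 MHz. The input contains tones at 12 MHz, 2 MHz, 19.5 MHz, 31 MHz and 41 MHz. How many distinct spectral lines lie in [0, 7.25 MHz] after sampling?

fs/2 = 7.25 MHz.
12 MHz > fs/2 = 7.25 MHz, folds to fs − 12 MHz = 2.5 MHz.
2 MHz ≤ fs/2 = 7.25 MHz, passes unchanged.
19.5 MHz mod fs = 5 MHz.
5 MHz ≤ fs/2 = 7.25 MHz, appears at 5 MHz.
31 MHz mod fs = 2 MHz.
2 MHz ≤ fs/2 = 7.25 MHz, appears at 2 MHz.
41 MHz mod fs = 12 MHz.
12 MHz > fs/2 = 7.25 MHz, folds to fs − 12 MHz = 2.5 MHz.
Distinct values: {2 MHz, 2.5 MHz, 5 MHz} → 3.

3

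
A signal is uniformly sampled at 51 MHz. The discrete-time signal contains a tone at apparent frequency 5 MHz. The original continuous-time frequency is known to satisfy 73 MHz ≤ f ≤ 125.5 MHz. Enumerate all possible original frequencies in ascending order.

97 MHz, 107 MHz

Frequencies that alias to 5 MHz are k·fs ± 5 MHz for integer k ≥ 0.
k=0: 5 MHz.
k=1: 46 MHz, 56 MHz.
k=2: 97 MHz, 107 MHz.
k=3: 148 MHz, 158 MHz.
Within [73 MHz, 125.5 MHz]: 97 MHz, 107 MHz.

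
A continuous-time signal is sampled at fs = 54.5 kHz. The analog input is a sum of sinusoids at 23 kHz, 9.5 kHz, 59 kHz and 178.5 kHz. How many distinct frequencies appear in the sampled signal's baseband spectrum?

fs/2 = 27.25 kHz.
23 kHz ≤ fs/2 = 27.25 kHz, passes unchanged.
9.5 kHz ≤ fs/2 = 27.25 kHz, passes unchanged.
59 kHz mod fs = 4.5 kHz.
4.5 kHz ≤ fs/2 = 27.25 kHz, appears at 4.5 kHz.
178.5 kHz mod fs = 15 kHz.
15 kHz ≤ fs/2 = 27.25 kHz, appears at 15 kHz.
Distinct values: {4.5 kHz, 9.5 kHz, 15 kHz, 23 kHz} → 4.

4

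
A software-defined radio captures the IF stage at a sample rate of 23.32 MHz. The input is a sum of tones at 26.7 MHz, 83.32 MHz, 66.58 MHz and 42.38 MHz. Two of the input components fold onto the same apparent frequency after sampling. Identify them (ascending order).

fs/2 = 11.66 MHz.
26.7 MHz mod fs = 3.38 MHz.
3.38 MHz ≤ fs/2 = 11.66 MHz, appears at 3.38 MHz.
83.32 MHz mod fs = 13.36 MHz.
13.36 MHz > fs/2 = 11.66 MHz, folds to fs − 13.36 MHz = 9.96 MHz.
66.58 MHz mod fs = 19.94 MHz.
19.94 MHz > fs/2 = 11.66 MHz, folds to fs − 19.94 MHz = 3.38 MHz.
42.38 MHz mod fs = 19.06 MHz.
19.06 MHz > fs/2 = 11.66 MHz, folds to fs − 19.06 MHz = 4.26 MHz.
26.7 MHz and 66.58 MHz both map to 3.38 MHz.

26.7 MHz, 66.58 MHz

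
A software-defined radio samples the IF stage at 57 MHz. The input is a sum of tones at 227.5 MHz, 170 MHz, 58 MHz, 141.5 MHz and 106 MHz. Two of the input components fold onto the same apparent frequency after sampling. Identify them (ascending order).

fs/2 = 28.5 MHz.
227.5 MHz mod fs = 56.5 MHz.
56.5 MHz > fs/2 = 28.5 MHz, folds to fs − 56.5 MHz = 0.5 MHz.
170 MHz mod fs = 56 MHz.
56 MHz > fs/2 = 28.5 MHz, folds to fs − 56 MHz = 1 MHz.
58 MHz mod fs = 1 MHz.
1 MHz ≤ fs/2 = 28.5 MHz, appears at 1 MHz.
141.5 MHz mod fs = 27.5 MHz.
27.5 MHz ≤ fs/2 = 28.5 MHz, appears at 27.5 MHz.
106 MHz mod fs = 49 MHz.
49 MHz > fs/2 = 28.5 MHz, folds to fs − 49 MHz = 8 MHz.
58 MHz and 170 MHz both map to 1 MHz.

58 MHz, 170 MHz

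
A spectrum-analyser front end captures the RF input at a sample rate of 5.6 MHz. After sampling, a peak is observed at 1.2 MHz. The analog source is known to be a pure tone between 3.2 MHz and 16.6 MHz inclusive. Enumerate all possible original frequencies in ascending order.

Frequencies that alias to 1.2 MHz are k·fs ± 1.2 MHz for integer k ≥ 0.
k=0: 1.2 MHz.
k=1: 4.4 MHz, 6.8 MHz.
k=2: 10 MHz, 12.4 MHz.
k=3: 15.6 MHz, 18 MHz.
k=4: 21.2 MHz, 23.6 MHz.
Within [3.2 MHz, 16.6 MHz]: 4.4 MHz, 6.8 MHz, 10 MHz, 12.4 MHz, 15.6 MHz.

4.4 MHz, 6.8 MHz, 10 MHz, 12.4 MHz, 15.6 MHz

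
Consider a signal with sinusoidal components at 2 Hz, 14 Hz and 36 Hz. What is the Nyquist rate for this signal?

Highest-frequency component: 36 Hz.
Nyquist rate = 2 × 36 Hz = 72 Hz.

72 Hz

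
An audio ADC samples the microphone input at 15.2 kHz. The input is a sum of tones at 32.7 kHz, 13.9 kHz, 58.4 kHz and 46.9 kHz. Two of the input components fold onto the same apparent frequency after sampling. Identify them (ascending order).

13.9 kHz, 46.9 kHz

fs/2 = 7.6 kHz.
32.7 kHz mod fs = 2.3 kHz.
2.3 kHz ≤ fs/2 = 7.6 kHz, appears at 2.3 kHz.
13.9 kHz > fs/2 = 7.6 kHz, folds to fs − 13.9 kHz = 1.3 kHz.
58.4 kHz mod fs = 12.8 kHz.
12.8 kHz > fs/2 = 7.6 kHz, folds to fs − 12.8 kHz = 2.4 kHz.
46.9 kHz mod fs = 1.3 kHz.
1.3 kHz ≤ fs/2 = 7.6 kHz, appears at 1.3 kHz.
13.9 kHz and 46.9 kHz both map to 1.3 kHz.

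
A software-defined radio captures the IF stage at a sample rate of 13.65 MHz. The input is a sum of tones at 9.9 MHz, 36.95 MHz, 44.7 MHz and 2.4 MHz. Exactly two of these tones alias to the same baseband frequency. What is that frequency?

3.75 MHz

fs/2 = 6.825 MHz.
9.9 MHz > fs/2 = 6.825 MHz, folds to fs − 9.9 MHz = 3.75 MHz.
36.95 MHz mod fs = 9.65 MHz.
9.65 MHz > fs/2 = 6.825 MHz, folds to fs − 9.65 MHz = 4 MHz.
44.7 MHz mod fs = 3.75 MHz.
3.75 MHz ≤ fs/2 = 6.825 MHz, appears at 3.75 MHz.
2.4 MHz ≤ fs/2 = 6.825 MHz, passes unchanged.
9.9 MHz and 44.7 MHz both map to 3.75 MHz.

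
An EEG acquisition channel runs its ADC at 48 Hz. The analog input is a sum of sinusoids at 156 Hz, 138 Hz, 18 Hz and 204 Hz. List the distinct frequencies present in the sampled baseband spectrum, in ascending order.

6 Hz, 12 Hz, 18 Hz

fs/2 = 24 Hz.
156 Hz mod fs = 12 Hz.
12 Hz ≤ fs/2 = 24 Hz, appears at 12 Hz.
138 Hz mod fs = 42 Hz.
42 Hz > fs/2 = 24 Hz, folds to fs − 42 Hz = 6 Hz.
18 Hz ≤ fs/2 = 24 Hz, passes unchanged.
204 Hz mod fs = 12 Hz.
12 Hz ≤ fs/2 = 24 Hz, appears at 12 Hz.
Distinct values: {6 Hz, 12 Hz, 18 Hz}.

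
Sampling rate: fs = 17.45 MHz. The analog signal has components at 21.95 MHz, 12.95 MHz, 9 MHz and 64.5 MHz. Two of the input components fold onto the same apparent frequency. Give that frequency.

fs/2 = 8.725 MHz.
21.95 MHz mod fs = 4.5 MHz.
4.5 MHz ≤ fs/2 = 8.725 MHz, appears at 4.5 MHz.
12.95 MHz > fs/2 = 8.725 MHz, folds to fs − 12.95 MHz = 4.5 MHz.
9 MHz > fs/2 = 8.725 MHz, folds to fs − 9 MHz = 8.45 MHz.
64.5 MHz mod fs = 12.15 MHz.
12.15 MHz > fs/2 = 8.725 MHz, folds to fs − 12.15 MHz = 5.3 MHz.
12.95 MHz and 21.95 MHz both map to 4.5 MHz.

4.5 MHz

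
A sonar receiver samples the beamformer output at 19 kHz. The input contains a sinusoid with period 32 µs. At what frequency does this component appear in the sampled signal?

6.75 kHz

T = 32 µs → f = 1/T = 31.25 kHz.
31.25 kHz mod fs = 12.25 kHz.
12.25 kHz > fs/2 = 9.5 kHz, folds to fs − 12.25 kHz = 6.75 kHz.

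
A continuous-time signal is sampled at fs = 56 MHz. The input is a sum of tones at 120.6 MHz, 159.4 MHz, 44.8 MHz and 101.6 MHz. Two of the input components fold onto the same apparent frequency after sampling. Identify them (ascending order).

fs/2 = 28 MHz.
120.6 MHz mod fs = 8.6 MHz.
8.6 MHz ≤ fs/2 = 28 MHz, appears at 8.6 MHz.
159.4 MHz mod fs = 47.4 MHz.
47.4 MHz > fs/2 = 28 MHz, folds to fs − 47.4 MHz = 8.6 MHz.
44.8 MHz > fs/2 = 28 MHz, folds to fs − 44.8 MHz = 11.2 MHz.
101.6 MHz mod fs = 45.6 MHz.
45.6 MHz > fs/2 = 28 MHz, folds to fs − 45.6 MHz = 10.4 MHz.
120.6 MHz and 159.4 MHz both map to 8.6 MHz.

120.6 MHz, 159.4 MHz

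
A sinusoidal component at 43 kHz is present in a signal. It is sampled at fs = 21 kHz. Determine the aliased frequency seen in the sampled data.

43 kHz mod fs = 1 kHz.
1 kHz ≤ fs/2 = 10.5 kHz, appears at 1 kHz.

1 kHz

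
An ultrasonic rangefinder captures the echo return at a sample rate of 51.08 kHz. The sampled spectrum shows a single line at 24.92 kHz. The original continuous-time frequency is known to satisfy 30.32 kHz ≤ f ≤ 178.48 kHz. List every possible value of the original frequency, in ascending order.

Frequencies that alias to 24.92 kHz are k·fs ± 24.92 kHz for integer k ≥ 0.
k=0: 24.92 kHz.
k=1: 26.16 kHz, 76 kHz.
k=2: 77.24 kHz, 127.08 kHz.
k=3: 128.32 kHz, 178.16 kHz.
k=4: 179.4 kHz, 229.24 kHz.
Within [30.32 kHz, 178.48 kHz]: 76 kHz, 77.24 kHz, 127.08 kHz, 128.32 kHz, 178.16 kHz.

76 kHz, 77.24 kHz, 127.08 kHz, 128.32 kHz, 178.16 kHz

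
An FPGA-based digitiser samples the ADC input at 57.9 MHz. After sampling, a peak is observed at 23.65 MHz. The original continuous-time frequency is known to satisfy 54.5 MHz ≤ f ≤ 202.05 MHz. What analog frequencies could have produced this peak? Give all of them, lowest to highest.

Frequencies that alias to 23.65 MHz are k·fs ± 23.65 MHz for integer k ≥ 0.
k=0: 23.65 MHz.
k=1: 34.25 MHz, 81.55 MHz.
k=2: 92.15 MHz, 139.45 MHz.
k=3: 150.05 MHz, 197.35 MHz.
k=4: 207.95 MHz, 255.25 MHz.
Within [54.5 MHz, 202.05 MHz]: 81.55 MHz, 92.15 MHz, 139.45 MHz, 150.05 MHz, 197.35 MHz.

81.55 MHz, 92.15 MHz, 139.45 MHz, 150.05 MHz, 197.35 MHz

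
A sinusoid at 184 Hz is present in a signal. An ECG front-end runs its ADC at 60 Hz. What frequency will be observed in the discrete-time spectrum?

4 Hz

184 Hz mod fs = 4 Hz.
4 Hz ≤ fs/2 = 30 Hz, appears at 4 Hz.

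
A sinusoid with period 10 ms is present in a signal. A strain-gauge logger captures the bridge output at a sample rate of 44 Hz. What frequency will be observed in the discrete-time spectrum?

T = 10 ms → f = 1/T = 100 Hz.
100 Hz mod fs = 12 Hz.
12 Hz ≤ fs/2 = 22 Hz, appears at 12 Hz.

12 Hz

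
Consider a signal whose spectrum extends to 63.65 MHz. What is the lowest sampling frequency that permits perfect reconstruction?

127.3 MHz

Nyquist rate = 2 × 63.65 MHz = 127.3 MHz.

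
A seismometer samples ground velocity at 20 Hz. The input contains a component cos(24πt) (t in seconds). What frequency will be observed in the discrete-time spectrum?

ω = 24π rad/s → f = ω/(2π) = 12 Hz.
12 Hz > fs/2 = 10 Hz, folds to fs − 12 Hz = 8 Hz.

8 Hz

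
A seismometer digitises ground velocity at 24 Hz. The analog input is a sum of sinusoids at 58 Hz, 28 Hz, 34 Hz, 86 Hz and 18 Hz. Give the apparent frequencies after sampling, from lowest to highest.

4 Hz, 6 Hz, 10 Hz

fs/2 = 12 Hz.
58 Hz mod fs = 10 Hz.
10 Hz ≤ fs/2 = 12 Hz, appears at 10 Hz.
28 Hz mod fs = 4 Hz.
4 Hz ≤ fs/2 = 12 Hz, appears at 4 Hz.
34 Hz mod fs = 10 Hz.
10 Hz ≤ fs/2 = 12 Hz, appears at 10 Hz.
86 Hz mod fs = 14 Hz.
14 Hz > fs/2 = 12 Hz, folds to fs − 14 Hz = 10 Hz.
18 Hz > fs/2 = 12 Hz, folds to fs − 18 Hz = 6 Hz.
Distinct values: {4 Hz, 6 Hz, 10 Hz}.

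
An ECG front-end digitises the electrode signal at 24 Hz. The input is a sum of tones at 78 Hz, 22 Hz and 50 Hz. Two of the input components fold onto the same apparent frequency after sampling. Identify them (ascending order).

fs/2 = 12 Hz.
78 Hz mod fs = 6 Hz.
6 Hz ≤ fs/2 = 12 Hz, appears at 6 Hz.
22 Hz > fs/2 = 12 Hz, folds to fs − 22 Hz = 2 Hz.
50 Hz mod fs = 2 Hz.
2 Hz ≤ fs/2 = 12 Hz, appears at 2 Hz.
22 Hz and 50 Hz both map to 2 Hz.

22 Hz, 50 Hz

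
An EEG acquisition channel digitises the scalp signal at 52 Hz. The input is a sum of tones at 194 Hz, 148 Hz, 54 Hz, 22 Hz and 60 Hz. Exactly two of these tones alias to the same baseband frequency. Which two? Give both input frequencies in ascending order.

fs/2 = 26 Hz.
194 Hz mod fs = 38 Hz.
38 Hz > fs/2 = 26 Hz, folds to fs − 38 Hz = 14 Hz.
148 Hz mod fs = 44 Hz.
44 Hz > fs/2 = 26 Hz, folds to fs − 44 Hz = 8 Hz.
54 Hz mod fs = 2 Hz.
2 Hz ≤ fs/2 = 26 Hz, appears at 2 Hz.
22 Hz ≤ fs/2 = 26 Hz, passes unchanged.
60 Hz mod fs = 8 Hz.
8 Hz ≤ fs/2 = 26 Hz, appears at 8 Hz.
60 Hz and 148 Hz both map to 8 Hz.

60 Hz, 148 Hz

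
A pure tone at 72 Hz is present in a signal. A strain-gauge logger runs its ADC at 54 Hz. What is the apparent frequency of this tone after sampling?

72 Hz mod fs = 18 Hz.
18 Hz ≤ fs/2 = 27 Hz, appears at 18 Hz.

18 Hz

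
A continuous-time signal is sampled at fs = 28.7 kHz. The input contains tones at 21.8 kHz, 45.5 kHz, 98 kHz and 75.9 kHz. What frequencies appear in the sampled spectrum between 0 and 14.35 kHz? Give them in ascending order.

6.9 kHz, 10.2 kHz, 11.9 kHz

fs/2 = 14.35 kHz.
21.8 kHz > fs/2 = 14.35 kHz, folds to fs − 21.8 kHz = 6.9 kHz.
45.5 kHz mod fs = 16.8 kHz.
16.8 kHz > fs/2 = 14.35 kHz, folds to fs − 16.8 kHz = 11.9 kHz.
98 kHz mod fs = 11.9 kHz.
11.9 kHz ≤ fs/2 = 14.35 kHz, appears at 11.9 kHz.
75.9 kHz mod fs = 18.5 kHz.
18.5 kHz > fs/2 = 14.35 kHz, folds to fs − 18.5 kHz = 10.2 kHz.
Distinct values: {6.9 kHz, 10.2 kHz, 11.9 kHz}.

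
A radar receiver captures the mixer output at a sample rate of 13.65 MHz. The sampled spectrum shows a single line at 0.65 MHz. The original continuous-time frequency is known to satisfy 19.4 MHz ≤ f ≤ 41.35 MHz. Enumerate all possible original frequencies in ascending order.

Frequencies that alias to 0.65 MHz are k·fs ± 0.65 MHz for integer k ≥ 0.
k=0: 0.65 MHz.
k=1: 13 MHz, 14.3 MHz.
k=2: 26.65 MHz, 27.95 MHz.
k=3: 40.3 MHz, 41.6 MHz.
k=4: 53.95 MHz, 55.25 MHz.
Within [19.4 MHz, 41.35 MHz]: 26.65 MHz, 27.95 MHz, 40.3 MHz.

26.65 MHz, 27.95 MHz, 40.3 MHz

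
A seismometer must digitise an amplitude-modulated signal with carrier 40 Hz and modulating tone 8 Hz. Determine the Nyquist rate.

AM sidebands sit at fc ± fm = 32 Hz and 48 Hz.
Highest-frequency component: 48 Hz.
Nyquist rate = 2 × 48 Hz = 96 Hz.

96 Hz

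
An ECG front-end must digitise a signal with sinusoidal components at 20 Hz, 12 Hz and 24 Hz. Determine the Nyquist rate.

48 Hz

Highest-frequency component: 24 Hz.
Nyquist rate = 2 × 24 Hz = 48 Hz.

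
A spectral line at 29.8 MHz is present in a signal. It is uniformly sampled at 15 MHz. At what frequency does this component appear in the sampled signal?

0.2 MHz

29.8 MHz mod fs = 14.8 MHz.
14.8 MHz > fs/2 = 7.5 MHz, folds to fs − 14.8 MHz = 0.2 MHz.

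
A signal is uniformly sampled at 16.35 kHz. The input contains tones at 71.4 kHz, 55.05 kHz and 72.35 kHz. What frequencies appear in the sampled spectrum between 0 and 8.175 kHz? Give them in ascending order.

6 kHz, 6.95 kHz

fs/2 = 8.175 kHz.
71.4 kHz mod fs = 6 kHz.
6 kHz ≤ fs/2 = 8.175 kHz, appears at 6 kHz.
55.05 kHz mod fs = 6 kHz.
6 kHz ≤ fs/2 = 8.175 kHz, appears at 6 kHz.
72.35 kHz mod fs = 6.95 kHz.
6.95 kHz ≤ fs/2 = 8.175 kHz, appears at 6.95 kHz.
Distinct values: {6 kHz, 6.95 kHz}.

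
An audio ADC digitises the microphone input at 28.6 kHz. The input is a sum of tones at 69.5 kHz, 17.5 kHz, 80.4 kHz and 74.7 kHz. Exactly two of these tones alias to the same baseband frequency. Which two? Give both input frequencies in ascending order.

17.5 kHz, 74.7 kHz

fs/2 = 14.3 kHz.
69.5 kHz mod fs = 12.3 kHz.
12.3 kHz ≤ fs/2 = 14.3 kHz, appears at 12.3 kHz.
17.5 kHz > fs/2 = 14.3 kHz, folds to fs − 17.5 kHz = 11.1 kHz.
80.4 kHz mod fs = 23.2 kHz.
23.2 kHz > fs/2 = 14.3 kHz, folds to fs − 23.2 kHz = 5.4 kHz.
74.7 kHz mod fs = 17.5 kHz.
17.5 kHz > fs/2 = 14.3 kHz, folds to fs − 17.5 kHz = 11.1 kHz.
17.5 kHz and 74.7 kHz both map to 11.1 kHz.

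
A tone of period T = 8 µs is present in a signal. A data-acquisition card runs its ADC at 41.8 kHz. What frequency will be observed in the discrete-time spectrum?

T = 8 µs → f = 1/T = 125 kHz.
125 kHz mod fs = 41.4 kHz.
41.4 kHz > fs/2 = 20.9 kHz, folds to fs − 41.4 kHz = 0.4 kHz.

0.4 kHz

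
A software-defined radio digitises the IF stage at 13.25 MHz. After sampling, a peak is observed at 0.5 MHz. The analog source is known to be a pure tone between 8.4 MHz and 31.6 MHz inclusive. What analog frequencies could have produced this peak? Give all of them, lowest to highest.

Frequencies that alias to 0.5 MHz are k·fs ± 0.5 MHz for integer k ≥ 0.
k=0: 0.5 MHz.
k=1: 12.75 MHz, 13.75 MHz.
k=2: 26 MHz, 27 MHz.
k=3: 39.25 MHz, 40.25 MHz.
Within [8.4 MHz, 31.6 MHz]: 12.75 MHz, 13.75 MHz, 26 MHz, 27 MHz.

12.75 MHz, 13.75 MHz, 26 MHz, 27 MHz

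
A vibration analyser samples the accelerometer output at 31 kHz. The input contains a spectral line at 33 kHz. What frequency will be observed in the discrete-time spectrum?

2 kHz

33 kHz mod fs = 2 kHz.
2 kHz ≤ fs/2 = 15.5 kHz, appears at 2 kHz.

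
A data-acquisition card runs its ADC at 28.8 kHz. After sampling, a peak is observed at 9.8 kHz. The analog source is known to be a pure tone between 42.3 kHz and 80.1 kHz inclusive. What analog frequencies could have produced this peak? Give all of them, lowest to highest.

Frequencies that alias to 9.8 kHz are k·fs ± 9.8 kHz for integer k ≥ 0.
k=0: 9.8 kHz.
k=1: 19 kHz, 38.6 kHz.
k=2: 47.8 kHz, 67.4 kHz.
k=3: 76.6 kHz, 96.2 kHz.
k=4: 105.4 kHz, 125 kHz.
Within [42.3 kHz, 80.1 kHz]: 47.8 kHz, 67.4 kHz, 76.6 kHz.

47.8 kHz, 67.4 kHz, 76.6 kHz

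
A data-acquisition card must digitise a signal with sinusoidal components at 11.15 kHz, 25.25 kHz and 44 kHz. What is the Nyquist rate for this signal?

88 kHz

Highest-frequency component: 44 kHz.
Nyquist rate = 2 × 44 kHz = 88 kHz.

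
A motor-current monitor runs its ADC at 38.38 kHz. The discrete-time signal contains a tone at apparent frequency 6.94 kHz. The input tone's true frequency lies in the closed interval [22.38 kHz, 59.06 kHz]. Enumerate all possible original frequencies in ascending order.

31.44 kHz, 45.32 kHz

Frequencies that alias to 6.94 kHz are k·fs ± 6.94 kHz for integer k ≥ 0.
k=0: 6.94 kHz.
k=1: 31.44 kHz, 45.32 kHz.
k=2: 69.82 kHz, 83.7 kHz.
Within [22.38 kHz, 59.06 kHz]: 31.44 kHz, 45.32 kHz.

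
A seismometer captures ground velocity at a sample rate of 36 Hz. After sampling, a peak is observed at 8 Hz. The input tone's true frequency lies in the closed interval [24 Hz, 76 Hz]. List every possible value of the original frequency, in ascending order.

28 Hz, 44 Hz, 64 Hz

Frequencies that alias to 8 Hz are k·fs ± 8 Hz for integer k ≥ 0.
k=0: 8 Hz.
k=1: 28 Hz, 44 Hz.
k=2: 64 Hz, 80 Hz.
k=3: 100 Hz, 116 Hz.
Within [24 Hz, 76 Hz]: 28 Hz, 44 Hz, 64 Hz.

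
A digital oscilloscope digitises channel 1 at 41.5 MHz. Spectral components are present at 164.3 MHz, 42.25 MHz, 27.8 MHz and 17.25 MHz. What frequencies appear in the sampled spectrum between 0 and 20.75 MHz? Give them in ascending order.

0.75 MHz, 1.7 MHz, 13.7 MHz, 17.25 MHz

fs/2 = 20.75 MHz.
164.3 MHz mod fs = 39.8 MHz.
39.8 MHz > fs/2 = 20.75 MHz, folds to fs − 39.8 MHz = 1.7 MHz.
42.25 MHz mod fs = 0.75 MHz.
0.75 MHz ≤ fs/2 = 20.75 MHz, appears at 0.75 MHz.
27.8 MHz > fs/2 = 20.75 MHz, folds to fs − 27.8 MHz = 13.7 MHz.
17.25 MHz ≤ fs/2 = 20.75 MHz, passes unchanged.
Distinct values: {0.75 MHz, 1.7 MHz, 13.7 MHz, 17.25 MHz}.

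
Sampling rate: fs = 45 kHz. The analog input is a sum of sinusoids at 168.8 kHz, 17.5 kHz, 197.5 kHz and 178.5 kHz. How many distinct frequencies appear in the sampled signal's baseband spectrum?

3

fs/2 = 22.5 kHz.
168.8 kHz mod fs = 33.8 kHz.
33.8 kHz > fs/2 = 22.5 kHz, folds to fs − 33.8 kHz = 11.2 kHz.
17.5 kHz ≤ fs/2 = 22.5 kHz, passes unchanged.
197.5 kHz mod fs = 17.5 kHz.
17.5 kHz ≤ fs/2 = 22.5 kHz, appears at 17.5 kHz.
178.5 kHz mod fs = 43.5 kHz.
43.5 kHz > fs/2 = 22.5 kHz, folds to fs − 43.5 kHz = 1.5 kHz.
Distinct values: {1.5 kHz, 11.2 kHz, 17.5 kHz} → 3.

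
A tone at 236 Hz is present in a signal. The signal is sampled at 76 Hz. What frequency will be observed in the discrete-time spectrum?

236 Hz mod fs = 8 Hz.
8 Hz ≤ fs/2 = 38 Hz, appears at 8 Hz.

8 Hz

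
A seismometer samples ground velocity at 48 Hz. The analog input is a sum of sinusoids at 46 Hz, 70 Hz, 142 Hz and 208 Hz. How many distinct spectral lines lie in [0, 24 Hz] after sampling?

fs/2 = 24 Hz.
46 Hz > fs/2 = 24 Hz, folds to fs − 46 Hz = 2 Hz.
70 Hz mod fs = 22 Hz.
22 Hz ≤ fs/2 = 24 Hz, appears at 22 Hz.
142 Hz mod fs = 46 Hz.
46 Hz > fs/2 = 24 Hz, folds to fs − 46 Hz = 2 Hz.
208 Hz mod fs = 16 Hz.
16 Hz ≤ fs/2 = 24 Hz, appears at 16 Hz.
Distinct values: {2 Hz, 16 Hz, 22 Hz} → 3.

3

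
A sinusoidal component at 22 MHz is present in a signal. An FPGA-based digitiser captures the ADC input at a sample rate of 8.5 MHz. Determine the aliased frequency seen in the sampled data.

3.5 MHz

22 MHz mod fs = 5 MHz.
5 MHz > fs/2 = 4.25 MHz, folds to fs − 5 MHz = 3.5 MHz.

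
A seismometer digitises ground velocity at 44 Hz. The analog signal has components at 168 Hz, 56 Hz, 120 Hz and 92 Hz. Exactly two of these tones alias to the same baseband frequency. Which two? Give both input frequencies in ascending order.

56 Hz, 120 Hz

fs/2 = 22 Hz.
168 Hz mod fs = 36 Hz.
36 Hz > fs/2 = 22 Hz, folds to fs − 36 Hz = 8 Hz.
56 Hz mod fs = 12 Hz.
12 Hz ≤ fs/2 = 22 Hz, appears at 12 Hz.
120 Hz mod fs = 32 Hz.
32 Hz > fs/2 = 22 Hz, folds to fs − 32 Hz = 12 Hz.
92 Hz mod fs = 4 Hz.
4 Hz ≤ fs/2 = 22 Hz, appears at 4 Hz.
56 Hz and 120 Hz both map to 12 Hz.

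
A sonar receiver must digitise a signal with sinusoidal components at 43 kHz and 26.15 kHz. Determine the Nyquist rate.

86 kHz

Highest-frequency component: 43 kHz.
Nyquist rate = 2 × 43 kHz = 86 kHz.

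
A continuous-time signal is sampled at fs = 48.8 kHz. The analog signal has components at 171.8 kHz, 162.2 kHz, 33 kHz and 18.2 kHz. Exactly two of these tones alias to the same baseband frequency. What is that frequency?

15.8 kHz

fs/2 = 24.4 kHz.
171.8 kHz mod fs = 25.4 kHz.
25.4 kHz > fs/2 = 24.4 kHz, folds to fs − 25.4 kHz = 23.4 kHz.
162.2 kHz mod fs = 15.8 kHz.
15.8 kHz ≤ fs/2 = 24.4 kHz, appears at 15.8 kHz.
33 kHz > fs/2 = 24.4 kHz, folds to fs − 33 kHz = 15.8 kHz.
18.2 kHz ≤ fs/2 = 24.4 kHz, passes unchanged.
33 kHz and 162.2 kHz both map to 15.8 kHz.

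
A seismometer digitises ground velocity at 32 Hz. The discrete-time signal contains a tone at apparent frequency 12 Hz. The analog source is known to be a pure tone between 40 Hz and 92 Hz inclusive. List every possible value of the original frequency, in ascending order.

Frequencies that alias to 12 Hz are k·fs ± 12 Hz for integer k ≥ 0.
k=0: 12 Hz.
k=1: 20 Hz, 44 Hz.
k=2: 52 Hz, 76 Hz.
k=3: 84 Hz, 108 Hz.
k=4: 116 Hz, 140 Hz.
Within [40 Hz, 92 Hz]: 44 Hz, 52 Hz, 76 Hz, 84 Hz.

44 Hz, 52 Hz, 76 Hz, 84 Hz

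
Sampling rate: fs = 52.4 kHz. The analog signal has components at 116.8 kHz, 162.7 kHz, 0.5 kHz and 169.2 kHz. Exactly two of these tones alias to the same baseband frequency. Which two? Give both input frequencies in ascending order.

fs/2 = 26.2 kHz.
116.8 kHz mod fs = 12 kHz.
12 kHz ≤ fs/2 = 26.2 kHz, appears at 12 kHz.
162.7 kHz mod fs = 5.5 kHz.
5.5 kHz ≤ fs/2 = 26.2 kHz, appears at 5.5 kHz.
0.5 kHz ≤ fs/2 = 26.2 kHz, passes unchanged.
169.2 kHz mod fs = 12 kHz.
12 kHz ≤ fs/2 = 26.2 kHz, appears at 12 kHz.
116.8 kHz and 169.2 kHz both map to 12 kHz.

116.8 kHz, 169.2 kHz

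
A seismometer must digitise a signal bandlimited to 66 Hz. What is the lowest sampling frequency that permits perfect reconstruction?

132 Hz

Nyquist rate = 2 × 66 Hz = 132 Hz.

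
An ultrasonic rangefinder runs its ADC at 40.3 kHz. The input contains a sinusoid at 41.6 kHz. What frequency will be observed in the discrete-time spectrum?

1.3 kHz

41.6 kHz mod fs = 1.3 kHz.
1.3 kHz ≤ fs/2 = 20.15 kHz, appears at 1.3 kHz.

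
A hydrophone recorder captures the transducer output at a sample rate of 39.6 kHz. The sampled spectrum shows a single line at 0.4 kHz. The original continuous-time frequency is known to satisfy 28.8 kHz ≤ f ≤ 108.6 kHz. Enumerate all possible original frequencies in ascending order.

39.2 kHz, 40 kHz, 78.8 kHz, 79.6 kHz

Frequencies that alias to 0.4 kHz are k·fs ± 0.4 kHz for integer k ≥ 0.
k=0: 0.4 kHz.
k=1: 39.2 kHz, 40 kHz.
k=2: 78.8 kHz, 79.6 kHz.
k=3: 118.4 kHz, 119.2 kHz.
Within [28.8 kHz, 108.6 kHz]: 39.2 kHz, 40 kHz, 78.8 kHz, 79.6 kHz.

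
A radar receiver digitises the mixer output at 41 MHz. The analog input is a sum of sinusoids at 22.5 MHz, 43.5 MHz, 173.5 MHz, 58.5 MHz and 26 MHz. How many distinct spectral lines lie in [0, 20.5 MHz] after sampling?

fs/2 = 20.5 MHz.
22.5 MHz > fs/2 = 20.5 MHz, folds to fs − 22.5 MHz = 18.5 MHz.
43.5 MHz mod fs = 2.5 MHz.
2.5 MHz ≤ fs/2 = 20.5 MHz, appears at 2.5 MHz.
173.5 MHz mod fs = 9.5 MHz.
9.5 MHz ≤ fs/2 = 20.5 MHz, appears at 9.5 MHz.
58.5 MHz mod fs = 17.5 MHz.
17.5 MHz ≤ fs/2 = 20.5 MHz, appears at 17.5 MHz.
26 MHz > fs/2 = 20.5 MHz, folds to fs − 26 MHz = 15 MHz.
Distinct values: {2.5 MHz, 9.5 MHz, 15 MHz, 17.5 MHz, 18.5 MHz} → 5.

5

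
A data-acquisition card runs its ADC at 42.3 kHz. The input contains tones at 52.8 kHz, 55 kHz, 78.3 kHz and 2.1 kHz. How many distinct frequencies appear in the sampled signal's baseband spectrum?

4

fs/2 = 21.15 kHz.
52.8 kHz mod fs = 10.5 kHz.
10.5 kHz ≤ fs/2 = 21.15 kHz, appears at 10.5 kHz.
55 kHz mod fs = 12.7 kHz.
12.7 kHz ≤ fs/2 = 21.15 kHz, appears at 12.7 kHz.
78.3 kHz mod fs = 36 kHz.
36 kHz > fs/2 = 21.15 kHz, folds to fs − 36 kHz = 6.3 kHz.
2.1 kHz ≤ fs/2 = 21.15 kHz, passes unchanged.
Distinct values: {2.1 kHz, 6.3 kHz, 10.5 kHz, 12.7 kHz} → 4.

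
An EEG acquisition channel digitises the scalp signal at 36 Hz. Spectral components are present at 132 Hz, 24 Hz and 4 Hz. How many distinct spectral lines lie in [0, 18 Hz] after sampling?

2

fs/2 = 18 Hz.
132 Hz mod fs = 24 Hz.
24 Hz > fs/2 = 18 Hz, folds to fs − 24 Hz = 12 Hz.
24 Hz > fs/2 = 18 Hz, folds to fs − 24 Hz = 12 Hz.
4 Hz ≤ fs/2 = 18 Hz, passes unchanged.
Distinct values: {4 Hz, 12 Hz} → 2.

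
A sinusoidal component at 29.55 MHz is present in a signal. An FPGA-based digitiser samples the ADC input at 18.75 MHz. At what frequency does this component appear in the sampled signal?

29.55 MHz mod fs = 10.8 MHz.
10.8 MHz > fs/2 = 9.375 MHz, folds to fs − 10.8 MHz = 7.95 MHz.

7.95 MHz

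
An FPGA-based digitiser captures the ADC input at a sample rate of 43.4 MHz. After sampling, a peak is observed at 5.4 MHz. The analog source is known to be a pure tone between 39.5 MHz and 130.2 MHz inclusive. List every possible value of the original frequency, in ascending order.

48.8 MHz, 81.4 MHz, 92.2 MHz, 124.8 MHz

Frequencies that alias to 5.4 MHz are k·fs ± 5.4 MHz for integer k ≥ 0.
k=0: 5.4 MHz.
k=1: 38 MHz, 48.8 MHz.
k=2: 81.4 MHz, 92.2 MHz.
k=3: 124.8 MHz, 135.6 MHz.
k=4: 168.2 MHz, 179 MHz.
Within [39.5 MHz, 130.2 MHz]: 48.8 MHz, 81.4 MHz, 92.2 MHz, 124.8 MHz.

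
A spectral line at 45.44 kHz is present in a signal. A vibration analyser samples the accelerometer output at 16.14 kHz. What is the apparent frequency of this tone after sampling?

45.44 kHz mod fs = 13.16 kHz.
13.16 kHz > fs/2 = 8.07 kHz, folds to fs − 13.16 kHz = 2.98 kHz.

2.98 kHz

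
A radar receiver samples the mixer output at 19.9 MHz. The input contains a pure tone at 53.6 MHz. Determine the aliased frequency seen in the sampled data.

53.6 MHz mod fs = 13.8 MHz.
13.8 MHz > fs/2 = 9.95 MHz, folds to fs − 13.8 MHz = 6.1 MHz.

6.1 MHz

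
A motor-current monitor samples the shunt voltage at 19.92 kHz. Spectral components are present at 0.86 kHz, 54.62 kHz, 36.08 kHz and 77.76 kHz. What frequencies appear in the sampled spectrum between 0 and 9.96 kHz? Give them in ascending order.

fs/2 = 9.96 kHz.
0.86 kHz ≤ fs/2 = 9.96 kHz, passes unchanged.
54.62 kHz mod fs = 14.78 kHz.
14.78 kHz > fs/2 = 9.96 kHz, folds to fs − 14.78 kHz = 5.14 kHz.
36.08 kHz mod fs = 16.16 kHz.
16.16 kHz > fs/2 = 9.96 kHz, folds to fs − 16.16 kHz = 3.76 kHz.
77.76 kHz mod fs = 18 kHz.
18 kHz > fs/2 = 9.96 kHz, folds to fs − 18 kHz = 1.92 kHz.
Distinct values: {0.86 kHz, 1.92 kHz, 3.76 kHz, 5.14 kHz}.

0.86 kHz, 1.92 kHz, 3.76 kHz, 5.14 kHz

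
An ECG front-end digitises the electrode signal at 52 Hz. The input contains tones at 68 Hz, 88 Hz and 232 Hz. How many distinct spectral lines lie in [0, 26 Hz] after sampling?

2

fs/2 = 26 Hz.
68 Hz mod fs = 16 Hz.
16 Hz ≤ fs/2 = 26 Hz, appears at 16 Hz.
88 Hz mod fs = 36 Hz.
36 Hz > fs/2 = 26 Hz, folds to fs − 36 Hz = 16 Hz.
232 Hz mod fs = 24 Hz.
24 Hz ≤ fs/2 = 26 Hz, appears at 24 Hz.
Distinct values: {16 Hz, 24 Hz} → 2.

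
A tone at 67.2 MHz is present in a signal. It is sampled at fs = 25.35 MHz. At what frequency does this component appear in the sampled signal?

67.2 MHz mod fs = 16.5 MHz.
16.5 MHz > fs/2 = 12.675 MHz, folds to fs − 16.5 MHz = 8.85 MHz.

8.85 MHz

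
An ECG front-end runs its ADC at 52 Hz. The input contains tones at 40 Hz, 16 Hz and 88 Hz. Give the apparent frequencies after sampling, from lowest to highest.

fs/2 = 26 Hz.
40 Hz > fs/2 = 26 Hz, folds to fs − 40 Hz = 12 Hz.
16 Hz ≤ fs/2 = 26 Hz, passes unchanged.
88 Hz mod fs = 36 Hz.
36 Hz > fs/2 = 26 Hz, folds to fs − 36 Hz = 16 Hz.
Distinct values: {12 Hz, 16 Hz}.

12 Hz, 16 Hz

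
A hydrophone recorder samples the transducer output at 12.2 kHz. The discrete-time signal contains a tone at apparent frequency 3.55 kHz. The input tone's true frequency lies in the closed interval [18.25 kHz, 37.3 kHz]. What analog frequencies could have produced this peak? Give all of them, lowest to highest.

Frequencies that alias to 3.55 kHz are k·fs ± 3.55 kHz for integer k ≥ 0.
k=0: 3.55 kHz.
k=1: 8.65 kHz, 15.75 kHz.
k=2: 20.85 kHz, 27.95 kHz.
k=3: 33.05 kHz, 40.15 kHz.
k=4: 45.25 kHz, 52.35 kHz.
Within [18.25 kHz, 37.3 kHz]: 20.85 kHz, 27.95 kHz, 33.05 kHz.

20.85 kHz, 27.95 kHz, 33.05 kHz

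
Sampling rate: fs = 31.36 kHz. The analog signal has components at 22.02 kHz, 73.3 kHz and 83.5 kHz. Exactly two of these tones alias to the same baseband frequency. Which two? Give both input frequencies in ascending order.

fs/2 = 15.68 kHz.
22.02 kHz > fs/2 = 15.68 kHz, folds to fs − 22.02 kHz = 9.34 kHz.
73.3 kHz mod fs = 10.58 kHz.
10.58 kHz ≤ fs/2 = 15.68 kHz, appears at 10.58 kHz.
83.5 kHz mod fs = 20.78 kHz.
20.78 kHz > fs/2 = 15.68 kHz, folds to fs − 20.78 kHz = 10.58 kHz.
73.3 kHz and 83.5 kHz both map to 10.58 kHz.

73.3 kHz, 83.5 kHz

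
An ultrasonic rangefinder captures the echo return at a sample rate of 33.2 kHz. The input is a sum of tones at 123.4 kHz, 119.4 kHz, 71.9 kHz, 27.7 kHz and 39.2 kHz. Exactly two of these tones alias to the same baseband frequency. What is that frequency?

fs/2 = 16.6 kHz.
123.4 kHz mod fs = 23.8 kHz.
23.8 kHz > fs/2 = 16.6 kHz, folds to fs − 23.8 kHz = 9.4 kHz.
119.4 kHz mod fs = 19.8 kHz.
19.8 kHz > fs/2 = 16.6 kHz, folds to fs − 19.8 kHz = 13.4 kHz.
71.9 kHz mod fs = 5.5 kHz.
5.5 kHz ≤ fs/2 = 16.6 kHz, appears at 5.5 kHz.
27.7 kHz > fs/2 = 16.6 kHz, folds to fs − 27.7 kHz = 5.5 kHz.
39.2 kHz mod fs = 6 kHz.
6 kHz ≤ fs/2 = 16.6 kHz, appears at 6 kHz.
27.7 kHz and 71.9 kHz both map to 5.5 kHz.

5.5 kHz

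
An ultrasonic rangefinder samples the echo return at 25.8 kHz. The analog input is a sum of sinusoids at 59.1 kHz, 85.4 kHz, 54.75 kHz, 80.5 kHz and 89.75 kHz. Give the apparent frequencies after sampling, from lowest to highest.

3.1 kHz, 3.15 kHz, 7.5 kHz, 8 kHz, 12.35 kHz

fs/2 = 12.9 kHz.
59.1 kHz mod fs = 7.5 kHz.
7.5 kHz ≤ fs/2 = 12.9 kHz, appears at 7.5 kHz.
85.4 kHz mod fs = 8 kHz.
8 kHz ≤ fs/2 = 12.9 kHz, appears at 8 kHz.
54.75 kHz mod fs = 3.15 kHz.
3.15 kHz ≤ fs/2 = 12.9 kHz, appears at 3.15 kHz.
80.5 kHz mod fs = 3.1 kHz.
3.1 kHz ≤ fs/2 = 12.9 kHz, appears at 3.1 kHz.
89.75 kHz mod fs = 12.35 kHz.
12.35 kHz ≤ fs/2 = 12.9 kHz, appears at 12.35 kHz.
Distinct values: {3.1 kHz, 3.15 kHz, 7.5 kHz, 8 kHz, 12.35 kHz}.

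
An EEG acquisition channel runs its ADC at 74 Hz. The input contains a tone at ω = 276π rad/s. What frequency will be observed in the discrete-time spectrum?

ω = 276π rad/s → f = ω/(2π) = 138 Hz.
138 Hz mod fs = 64 Hz.
64 Hz > fs/2 = 37 Hz, folds to fs − 64 Hz = 10 Hz.

10 Hz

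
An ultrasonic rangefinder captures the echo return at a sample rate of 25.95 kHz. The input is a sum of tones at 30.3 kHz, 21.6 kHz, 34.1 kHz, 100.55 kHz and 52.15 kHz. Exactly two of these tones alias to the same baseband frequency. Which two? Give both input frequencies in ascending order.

21.6 kHz, 30.3 kHz

fs/2 = 12.975 kHz.
30.3 kHz mod fs = 4.35 kHz.
4.35 kHz ≤ fs/2 = 12.975 kHz, appears at 4.35 kHz.
21.6 kHz > fs/2 = 12.975 kHz, folds to fs − 21.6 kHz = 4.35 kHz.
34.1 kHz mod fs = 8.15 kHz.
8.15 kHz ≤ fs/2 = 12.975 kHz, appears at 8.15 kHz.
100.55 kHz mod fs = 22.7 kHz.
22.7 kHz > fs/2 = 12.975 kHz, folds to fs − 22.7 kHz = 3.25 kHz.
52.15 kHz mod fs = 0.25 kHz.
0.25 kHz ≤ fs/2 = 12.975 kHz, appears at 0.25 kHz.
21.6 kHz and 30.3 kHz both map to 4.35 kHz.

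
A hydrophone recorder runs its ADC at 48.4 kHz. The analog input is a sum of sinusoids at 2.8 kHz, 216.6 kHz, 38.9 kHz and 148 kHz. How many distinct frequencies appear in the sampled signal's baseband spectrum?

fs/2 = 24.2 kHz.
2.8 kHz ≤ fs/2 = 24.2 kHz, passes unchanged.
216.6 kHz mod fs = 23 kHz.
23 kHz ≤ fs/2 = 24.2 kHz, appears at 23 kHz.
38.9 kHz > fs/2 = 24.2 kHz, folds to fs − 38.9 kHz = 9.5 kHz.
148 kHz mod fs = 2.8 kHz.
2.8 kHz ≤ fs/2 = 24.2 kHz, appears at 2.8 kHz.
Distinct values: {2.8 kHz, 9.5 kHz, 23 kHz} → 3.

3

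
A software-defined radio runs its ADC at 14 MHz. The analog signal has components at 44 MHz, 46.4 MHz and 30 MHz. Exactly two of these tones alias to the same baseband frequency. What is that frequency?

2 MHz

fs/2 = 7 MHz.
44 MHz mod fs = 2 MHz.
2 MHz ≤ fs/2 = 7 MHz, appears at 2 MHz.
46.4 MHz mod fs = 4.4 MHz.
4.4 MHz ≤ fs/2 = 7 MHz, appears at 4.4 MHz.
30 MHz mod fs = 2 MHz.
2 MHz ≤ fs/2 = 7 MHz, appears at 2 MHz.
30 MHz and 44 MHz both map to 2 MHz.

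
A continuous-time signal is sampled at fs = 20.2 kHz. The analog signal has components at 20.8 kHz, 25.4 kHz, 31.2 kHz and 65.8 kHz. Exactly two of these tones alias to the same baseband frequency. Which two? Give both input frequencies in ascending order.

fs/2 = 10.1 kHz.
20.8 kHz mod fs = 0.6 kHz.
0.6 kHz ≤ fs/2 = 10.1 kHz, appears at 0.6 kHz.
25.4 kHz mod fs = 5.2 kHz.
5.2 kHz ≤ fs/2 = 10.1 kHz, appears at 5.2 kHz.
31.2 kHz mod fs = 11 kHz.
11 kHz > fs/2 = 10.1 kHz, folds to fs − 11 kHz = 9.2 kHz.
65.8 kHz mod fs = 5.2 kHz.
5.2 kHz ≤ fs/2 = 10.1 kHz, appears at 5.2 kHz.
25.4 kHz and 65.8 kHz both map to 5.2 kHz.

25.4 kHz, 65.8 kHz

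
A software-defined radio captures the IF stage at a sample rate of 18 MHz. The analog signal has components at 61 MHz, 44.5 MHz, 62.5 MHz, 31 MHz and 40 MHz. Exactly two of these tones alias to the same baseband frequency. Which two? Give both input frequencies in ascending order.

fs/2 = 9 MHz.
61 MHz mod fs = 7 MHz.
7 MHz ≤ fs/2 = 9 MHz, appears at 7 MHz.
44.5 MHz mod fs = 8.5 MHz.
8.5 MHz ≤ fs/2 = 9 MHz, appears at 8.5 MHz.
62.5 MHz mod fs = 8.5 MHz.
8.5 MHz ≤ fs/2 = 9 MHz, appears at 8.5 MHz.
31 MHz mod fs = 13 MHz.
13 MHz > fs/2 = 9 MHz, folds to fs − 13 MHz = 5 MHz.
40 MHz mod fs = 4 MHz.
4 MHz ≤ fs/2 = 9 MHz, appears at 4 MHz.
44.5 MHz and 62.5 MHz both map to 8.5 MHz.

44.5 MHz, 62.5 MHz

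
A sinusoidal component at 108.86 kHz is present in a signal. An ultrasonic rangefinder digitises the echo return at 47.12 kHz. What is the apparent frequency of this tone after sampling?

108.86 kHz mod fs = 14.62 kHz.
14.62 kHz ≤ fs/2 = 23.56 kHz, appears at 14.62 kHz.

14.62 kHz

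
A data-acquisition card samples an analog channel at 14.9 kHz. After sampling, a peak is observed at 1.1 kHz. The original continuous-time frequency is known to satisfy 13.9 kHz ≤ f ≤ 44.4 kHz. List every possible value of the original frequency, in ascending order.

Frequencies that alias to 1.1 kHz are k·fs ± 1.1 kHz for integer k ≥ 0.
k=0: 1.1 kHz.
k=1: 13.8 kHz, 16 kHz.
k=2: 28.7 kHz, 30.9 kHz.
k=3: 43.6 kHz, 45.8 kHz.
k=4: 58.5 kHz, 60.7 kHz.
Within [13.9 kHz, 44.4 kHz]: 16 kHz, 28.7 kHz, 30.9 kHz, 43.6 kHz.

16 kHz, 28.7 kHz, 30.9 kHz, 43.6 kHz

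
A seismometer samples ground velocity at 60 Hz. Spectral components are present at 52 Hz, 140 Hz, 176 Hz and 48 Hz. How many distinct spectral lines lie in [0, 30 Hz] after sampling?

fs/2 = 30 Hz.
52 Hz > fs/2 = 30 Hz, folds to fs − 52 Hz = 8 Hz.
140 Hz mod fs = 20 Hz.
20 Hz ≤ fs/2 = 30 Hz, appears at 20 Hz.
176 Hz mod fs = 56 Hz.
56 Hz > fs/2 = 30 Hz, folds to fs − 56 Hz = 4 Hz.
48 Hz > fs/2 = 30 Hz, folds to fs − 48 Hz = 12 Hz.
Distinct values: {4 Hz, 8 Hz, 12 Hz, 20 Hz} → 4.

4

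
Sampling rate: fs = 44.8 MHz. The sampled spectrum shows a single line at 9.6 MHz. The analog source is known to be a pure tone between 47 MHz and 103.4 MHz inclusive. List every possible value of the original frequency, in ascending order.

Frequencies that alias to 9.6 MHz are k·fs ± 9.6 MHz for integer k ≥ 0.
k=0: 9.6 MHz.
k=1: 35.2 MHz, 54.4 MHz.
k=2: 80 MHz, 99.2 MHz.
k=3: 124.8 MHz, 144 MHz.
Within [47 MHz, 103.4 MHz]: 54.4 MHz, 80 MHz, 99.2 MHz.

54.4 MHz, 80 MHz, 99.2 MHz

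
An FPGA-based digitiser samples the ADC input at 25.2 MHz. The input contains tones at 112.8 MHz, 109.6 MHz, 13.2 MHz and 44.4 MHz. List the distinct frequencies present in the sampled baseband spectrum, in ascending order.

fs/2 = 12.6 MHz.
112.8 MHz mod fs = 12 MHz.
12 MHz ≤ fs/2 = 12.6 MHz, appears at 12 MHz.
109.6 MHz mod fs = 8.8 MHz.
8.8 MHz ≤ fs/2 = 12.6 MHz, appears at 8.8 MHz.
13.2 MHz > fs/2 = 12.6 MHz, folds to fs − 13.2 MHz = 12 MHz.
44.4 MHz mod fs = 19.2 MHz.
19.2 MHz > fs/2 = 12.6 MHz, folds to fs − 19.2 MHz = 6 MHz.
Distinct values: {6 MHz, 8.8 MHz, 12 MHz}.

6 MHz, 8.8 MHz, 12 MHz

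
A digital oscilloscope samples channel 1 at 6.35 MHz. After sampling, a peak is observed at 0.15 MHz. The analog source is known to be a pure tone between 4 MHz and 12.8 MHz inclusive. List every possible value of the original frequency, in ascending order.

Frequencies that alias to 0.15 MHz are k·fs ± 0.15 MHz for integer k ≥ 0.
k=0: 0.15 MHz.
k=1: 6.2 MHz, 6.5 MHz.
k=2: 12.55 MHz, 12.85 MHz.
k=3: 18.9 MHz, 19.2 MHz.
Within [4 MHz, 12.8 MHz]: 6.2 MHz, 6.5 MHz, 12.55 MHz.

6.2 MHz, 6.5 MHz, 12.55 MHz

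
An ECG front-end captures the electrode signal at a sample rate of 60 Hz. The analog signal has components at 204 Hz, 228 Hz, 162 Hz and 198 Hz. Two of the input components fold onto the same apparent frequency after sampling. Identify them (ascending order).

162 Hz, 198 Hz

fs/2 = 30 Hz.
204 Hz mod fs = 24 Hz.
24 Hz ≤ fs/2 = 30 Hz, appears at 24 Hz.
228 Hz mod fs = 48 Hz.
48 Hz > fs/2 = 30 Hz, folds to fs − 48 Hz = 12 Hz.
162 Hz mod fs = 42 Hz.
42 Hz > fs/2 = 30 Hz, folds to fs − 42 Hz = 18 Hz.
198 Hz mod fs = 18 Hz.
18 Hz ≤ fs/2 = 30 Hz, appears at 18 Hz.
162 Hz and 198 Hz both map to 18 Hz.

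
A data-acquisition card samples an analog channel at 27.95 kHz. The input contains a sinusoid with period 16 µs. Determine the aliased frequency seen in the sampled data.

6.6 kHz

T = 16 µs → f = 1/T = 62.5 kHz.
62.5 kHz mod fs = 6.6 kHz.
6.6 kHz ≤ fs/2 = 13.975 kHz, appears at 6.6 kHz.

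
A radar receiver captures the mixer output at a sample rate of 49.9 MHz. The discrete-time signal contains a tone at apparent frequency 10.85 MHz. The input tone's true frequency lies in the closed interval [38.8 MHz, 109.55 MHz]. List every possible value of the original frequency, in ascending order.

Frequencies that alias to 10.85 MHz are k·fs ± 10.85 MHz for integer k ≥ 0.
k=0: 10.85 MHz.
k=1: 39.05 MHz, 60.75 MHz.
k=2: 88.95 MHz, 110.65 MHz.
k=3: 138.85 MHz, 160.55 MHz.
Within [38.8 MHz, 109.55 MHz]: 39.05 MHz, 60.75 MHz, 88.95 MHz.

39.05 MHz, 60.75 MHz, 88.95 MHz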